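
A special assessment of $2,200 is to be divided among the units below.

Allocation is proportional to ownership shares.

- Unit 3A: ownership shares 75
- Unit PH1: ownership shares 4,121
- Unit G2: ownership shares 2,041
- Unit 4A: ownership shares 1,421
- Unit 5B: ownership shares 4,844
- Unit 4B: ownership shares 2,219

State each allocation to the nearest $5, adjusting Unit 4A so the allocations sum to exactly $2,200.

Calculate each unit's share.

Unit 3A: $10 · Unit PH1: $615 · Unit G2: $305 · Unit 4A: $215 · Unit 5B: $725 · Unit 4B: $330

Combined ownership shares = 14,721.
Pro-rata amounts: Unit 3A 75/14,721 × $2,200 = 11.21; Unit PH1 4,121/14,721 × $2,200 = 615.87; Unit G2 2,041/14,721 × $2,200 = 305.02; Unit 4A 1,421/14,721 × $2,200 = 212.36; Unit 5B 4,844/14,721 × $2,200 = 723.92; Unit 4B 2,219/14,721 × $2,200 = 331.62.
Rounded to nearest $5: Unit 3A $10; Unit PH1 $615; Unit G2 $305; Unit 4A $210; Unit 5B $725; Unit 4B $330. Sum = $2,195.
Difference $2,200 − $2,195 = +$5 applied to Unit 4A: Unit 4A becomes $215.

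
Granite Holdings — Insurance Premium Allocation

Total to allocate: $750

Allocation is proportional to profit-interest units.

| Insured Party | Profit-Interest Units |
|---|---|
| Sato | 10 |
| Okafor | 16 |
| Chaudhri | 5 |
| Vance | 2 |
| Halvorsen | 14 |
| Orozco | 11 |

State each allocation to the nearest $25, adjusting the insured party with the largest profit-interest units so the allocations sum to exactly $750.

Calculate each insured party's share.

Sato: $125 | Okafor: $200 | Chaudhri: $75 | Vance: $25 | Halvorsen: $175 | Orozco: $150

Combined profit-interest units = 10 + 16 + 5 + 2 + 14 + 11 = 58.
Proportional shares: Sato 129.31; Okafor 206.90; Chaudhri 64.66; Vance 25.86; Halvorsen 181.03; Orozco 142.24.
At nearest $25: Sato $125; Okafor $200; Chaudhri $75; Vance $25; Halvorsen $175; Orozco $150. Sum = $750.
No rounding difference to absorb.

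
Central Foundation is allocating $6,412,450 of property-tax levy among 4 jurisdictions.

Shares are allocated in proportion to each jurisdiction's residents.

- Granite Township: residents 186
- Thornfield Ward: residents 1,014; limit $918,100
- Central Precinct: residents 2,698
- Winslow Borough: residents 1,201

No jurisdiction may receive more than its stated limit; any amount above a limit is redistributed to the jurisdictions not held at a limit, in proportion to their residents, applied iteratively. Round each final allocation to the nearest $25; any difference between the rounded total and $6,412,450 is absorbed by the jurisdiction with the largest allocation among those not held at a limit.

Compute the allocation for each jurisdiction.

Granite Township: $250,175 | Thornfield Ward: $918,100 | Central Precinct: $3,628,825 | Winslow Borough: $1,615,350

Sum of residents: 5,099.
Proportional shares (ignoring caps): Granite Township 233,911.69; Thornfield Ward 1,275,195.98; Central Precinct 3,392,977.07; Winslow Borough 1,510,365.26.
Held at cap: Thornfield Ward ($918,100); remaining pool $5,494,350 reallocated over remaining residents 4,085.
Redistributed shares: Granite Township 250,171.14 → $250,175; Central Precinct 3,628,826.51 → $3,628,825; Winslow Borough 1,615,352.35 → $1,615,350.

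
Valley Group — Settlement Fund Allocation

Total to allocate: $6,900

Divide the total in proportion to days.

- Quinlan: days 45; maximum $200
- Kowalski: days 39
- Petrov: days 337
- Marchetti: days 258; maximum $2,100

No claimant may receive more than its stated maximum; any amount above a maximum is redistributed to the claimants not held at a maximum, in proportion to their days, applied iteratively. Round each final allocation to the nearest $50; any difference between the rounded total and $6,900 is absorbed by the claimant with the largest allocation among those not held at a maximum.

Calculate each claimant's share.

Quinlan: $200 · Kowalski: $500 · Petrov: $4,100 · Marchetti: $2,100

Total days = 679.
Unconstrained shares: Quinlan 457.29; Kowalski 396.32; Petrov 3,424.59; Marchetti 2,621.80.
Cap binds for Quinlan ($200), Marchetti ($2,100); balance $4,600 reallocated over remaining days 376.
Redistributed shares: Kowalski 477.13 → $500; Petrov 4,122.87 → $4,100.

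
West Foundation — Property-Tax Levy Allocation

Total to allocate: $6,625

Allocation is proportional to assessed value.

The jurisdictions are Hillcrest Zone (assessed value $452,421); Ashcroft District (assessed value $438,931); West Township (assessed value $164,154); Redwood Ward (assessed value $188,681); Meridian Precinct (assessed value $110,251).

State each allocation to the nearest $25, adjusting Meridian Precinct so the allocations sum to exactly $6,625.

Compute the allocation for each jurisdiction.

Combined assessed value = 1,354,438.
Pro-rata amounts: Hillcrest Zone 452,421/1,354,438 × $6,625 = 2,212.94; Ashcroft District 438,931/1,354,438 × $6,625 = 2,146.96; West Township 164,154/1,354,438 × $6,625 = 802.93; Redwood Ward 188,681/1,354,438 × $6,625 = 922.90; Meridian Precinct 110,251/1,354,438 × $6,625 = 539.27.
After rounding ($25): Hillcrest Zone $2,225; Ashcroft District $2,150; West Township $800; Redwood Ward $925; Meridian Precinct $550. Sum = $6,650.
Difference $6,625 − $6,650 = −$25 applied to Meridian Precinct: Meridian Precinct becomes $525.

Hillcrest Zone: $2,225; Ashcroft District: $2,150; West Township: $800; Redwood Ward: $925; Meridian Precinct: $525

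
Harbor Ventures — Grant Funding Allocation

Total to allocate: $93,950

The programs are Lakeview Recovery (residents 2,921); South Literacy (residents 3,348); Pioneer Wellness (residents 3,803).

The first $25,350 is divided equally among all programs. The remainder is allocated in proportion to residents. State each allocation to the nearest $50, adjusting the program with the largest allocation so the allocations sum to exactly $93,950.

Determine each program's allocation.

Lakeview Recovery: $28,350 · South Literacy: $31,250 · Pioneer Wellness: $34,350

Equal tier: $25,350 ÷ 3 = $8,450 apiece.
Remainder $68,600 by residents (total 10,072): Lakeview Recovery 19,894.82 → $19,900; South Literacy 22,803.10 → $22,800; Pioneer Wellness 25,902.08 → $25,900.
Totals: Lakeview Recovery $8,450 + $19,900 = $28,350; South Literacy $8,450 + $22,800 = $31,250; Pioneer Wellness $8,450 + $25,900 = $34,350.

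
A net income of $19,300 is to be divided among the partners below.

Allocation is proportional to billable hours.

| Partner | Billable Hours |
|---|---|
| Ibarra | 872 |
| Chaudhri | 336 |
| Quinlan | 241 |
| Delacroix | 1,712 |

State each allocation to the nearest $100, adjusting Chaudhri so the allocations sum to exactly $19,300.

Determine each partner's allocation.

Ibarra: $5,300 | Chaudhri: $2,000 | Quinlan: $1,500 | Delacroix: $10,500

Sum of billable hours: 3,161.
Raw shares: Ibarra 872/3,161 × $19,300 = 5,324.14; Chaudhri 336/3,161 × $19,300 = 2,051.50; Quinlan 241/3,161 × $19,300 = 1,471.46; Delacroix 1,712/3,161 × $19,300 = 10,452.89.
At nearest $100: Ibarra $5,300; Chaudhri $2,100; Quinlan $1,500; Delacroix $10,500. Sum = $19,400.
Difference $19,300 − $19,400 = −$100 applied to Chaudhri: Chaudhri becomes $2,000.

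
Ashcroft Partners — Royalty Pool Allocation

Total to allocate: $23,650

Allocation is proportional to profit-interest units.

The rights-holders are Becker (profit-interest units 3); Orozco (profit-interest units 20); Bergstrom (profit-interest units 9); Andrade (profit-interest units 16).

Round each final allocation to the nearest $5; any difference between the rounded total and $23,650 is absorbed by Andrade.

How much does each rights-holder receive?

Profit-interest units total: 48.
Unrounded shares: Becker 3/48 × $23,650 = 1,478.12; Orozco 20/48 × $23,650 = 9,854.17; Bergstrom 9/48 × $23,650 = 4,434.38; Andrade 16/48 × $23,650 = 7,883.33.
After rounding ($5): Becker $1,480; Orozco $9,855; Bergstrom $4,435; Andrade $7,885. Sum = $23,655.
Difference $23,650 − $23,655 = −$5 applied to Andrade: Andrade becomes $7,880.

Becker: $1,480 · Orozco: $9,855 · Bergstrom: $4,435 · Andrade: $7,880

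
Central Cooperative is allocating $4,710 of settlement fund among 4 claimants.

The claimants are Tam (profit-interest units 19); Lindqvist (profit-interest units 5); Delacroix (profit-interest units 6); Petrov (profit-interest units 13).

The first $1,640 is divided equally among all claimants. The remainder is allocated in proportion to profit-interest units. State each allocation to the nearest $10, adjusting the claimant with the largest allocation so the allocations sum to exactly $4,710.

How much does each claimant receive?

First tranche $1,640 split equally: $410 each.
Remainder $3,070 by profit-interest units (total 43): Tam 1,356.51 → $1,360; Lindqvist 356.98 → $360; Delacroix 428.37 → $430; Petrov 928.14 → $930.
Rounding difference −$10 on remainder applied to Tam.
Totals: Tam $410 + $1,350 = $1,760; Lindqvist $410 + $360 = $770; Delacroix $410 + $430 = $840; Petrov $410 + $930 = $1,340.

Tam: $1,760; Lindqvist: $770; Delacroix: $840; Petrov: $1,340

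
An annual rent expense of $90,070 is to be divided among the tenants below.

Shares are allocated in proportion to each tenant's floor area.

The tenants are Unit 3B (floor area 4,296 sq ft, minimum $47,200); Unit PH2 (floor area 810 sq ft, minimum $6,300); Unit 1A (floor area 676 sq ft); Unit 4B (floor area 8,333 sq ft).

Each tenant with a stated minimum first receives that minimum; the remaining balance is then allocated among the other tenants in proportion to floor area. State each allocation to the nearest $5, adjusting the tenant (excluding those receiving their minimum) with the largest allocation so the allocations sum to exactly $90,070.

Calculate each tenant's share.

Guaranteed amounts: Unit 3B $47,200; Unit PH2 $6,300. Remaining pool $36,570.
Remaining pool split over remaining floor area 9,009: Unit 1A 2,744.07 → $2,745; Unit 4B 33,825.93 → $33,825.

Unit 3B: $47,200 | Unit PH2: $6,300 | Unit 1A: $2,745 | Unit 4B: $33,825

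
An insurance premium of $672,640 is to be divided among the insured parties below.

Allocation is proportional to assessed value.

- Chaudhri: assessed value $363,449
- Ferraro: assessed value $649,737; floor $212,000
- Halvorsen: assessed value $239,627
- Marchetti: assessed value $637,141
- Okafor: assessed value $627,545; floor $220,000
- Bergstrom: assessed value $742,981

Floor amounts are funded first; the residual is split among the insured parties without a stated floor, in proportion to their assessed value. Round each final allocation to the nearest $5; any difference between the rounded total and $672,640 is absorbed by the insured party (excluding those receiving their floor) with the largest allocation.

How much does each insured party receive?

Guaranteed amounts: Ferraro $212,000; Okafor $220,000. Balance $240,640.
Balance split over remaining assessed value 1,983,198: Chaudhri 44,100.67 → $44,100; Halvorsen 29,076.19 → $29,075; Marchetti 77,310.29 → $77,310; Bergstrom 90,152.85 → $90,155.

Chaudhri: $44,100; Ferraro: $212,000; Halvorsen: $29,075; Marchetti: $77,310; Okafor: $220,000; Bergstrom: $90,155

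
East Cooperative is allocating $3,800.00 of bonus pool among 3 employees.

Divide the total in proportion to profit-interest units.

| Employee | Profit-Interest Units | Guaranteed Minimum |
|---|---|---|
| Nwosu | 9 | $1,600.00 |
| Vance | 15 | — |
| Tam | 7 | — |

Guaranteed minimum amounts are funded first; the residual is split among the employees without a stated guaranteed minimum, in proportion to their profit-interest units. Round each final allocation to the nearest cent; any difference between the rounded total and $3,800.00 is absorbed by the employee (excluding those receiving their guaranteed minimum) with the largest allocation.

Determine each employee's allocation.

Nwosu: $1,600.00; Vance: $1,500.00; Tam: $700.00

Minimums first: Nwosu $1,600.00. Remaining pool $2,200.00.
Remaining pool split over remaining profit-interest units 22: Vance 1,500.0000 → $1,500.00; Tam 700.0000 → $700.00.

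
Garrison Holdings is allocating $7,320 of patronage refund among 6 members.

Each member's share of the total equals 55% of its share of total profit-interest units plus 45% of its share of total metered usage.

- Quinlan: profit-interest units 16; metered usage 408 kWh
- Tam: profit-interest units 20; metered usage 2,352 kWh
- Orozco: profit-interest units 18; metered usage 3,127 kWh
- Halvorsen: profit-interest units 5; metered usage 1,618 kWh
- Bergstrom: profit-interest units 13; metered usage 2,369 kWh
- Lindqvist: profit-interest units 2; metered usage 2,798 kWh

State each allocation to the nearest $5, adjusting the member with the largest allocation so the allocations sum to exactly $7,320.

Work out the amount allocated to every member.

Profit-interest units total 74; metered usage total 12,672.
Blended shares (55% profit-interest units + 45% metered usage): Quinlan 0.1334; Tam 0.2322; Orozco 0.2448; Halvorsen 0.0946; Bergstrom 0.1807; Lindqvist 0.1142.
Raw shares: Quinlan 976.54; Tam 1,699.49; Orozco 1,792.14; Halvorsen 692.62; Bergstrom 1,323.08; Lindqvist 836.13.
After rounding ($5): Quinlan $975; Tam $1,700; Orozco $1,790; Halvorsen $695; Bergstrom $1,325; Lindqvist $835. Sum = $7,320.
No rounding difference to absorb.

Quinlan: $975 | Tam: $1,700 | Orozco: $1,790 | Halvorsen: $695 | Bergstrom: $1,325 | Lindqvist: $835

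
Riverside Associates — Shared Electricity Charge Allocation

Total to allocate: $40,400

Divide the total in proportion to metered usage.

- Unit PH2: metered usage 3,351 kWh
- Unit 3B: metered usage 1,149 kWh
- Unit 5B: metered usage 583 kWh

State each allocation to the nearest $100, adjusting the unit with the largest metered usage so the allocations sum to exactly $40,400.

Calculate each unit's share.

Sum of metered usage: 5,083.
Pro-rata amounts: Unit PH2 3,351/5,083 × $40,400 = 26,633.96; Unit 3B 1,149/5,083 × $40,400 = 9,132.32; Unit 5B 583/5,083 × $40,400 = 4,633.72.
After rounding ($100): Unit PH2 $26,600; Unit 3B $9,100; Unit 5B $4,600. Sum = $40,300.
Difference $40,400 − $40,300 = +$100 applied to largest metered usage (Unit PH2): Unit PH2 becomes $26,700.

Unit PH2: $26,700 | Unit 3B: $9,100 | Unit 5B: $4,600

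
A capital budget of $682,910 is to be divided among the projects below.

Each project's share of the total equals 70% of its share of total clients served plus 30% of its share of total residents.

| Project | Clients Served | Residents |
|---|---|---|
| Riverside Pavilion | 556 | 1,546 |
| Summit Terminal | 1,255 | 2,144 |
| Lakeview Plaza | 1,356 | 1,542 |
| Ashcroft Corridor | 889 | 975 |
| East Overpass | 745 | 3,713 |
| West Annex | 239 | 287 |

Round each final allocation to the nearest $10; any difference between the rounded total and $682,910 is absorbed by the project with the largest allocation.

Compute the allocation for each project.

Totals — clients served 5,040, residents 10,207.
Composite weights (70% clients served + 30% residents): Riverside Pavilion 0.1227; Summit Terminal 0.2373; Lakeview Plaza 0.2337; Ashcroft Corridor 0.1521; East Overpass 0.2126; West Annex 0.0416.
Unrounded shares: Riverside Pavilion 83,766.85; Summit Terminal 162,068.98; Lakeview Plaza 159,565.45; Ashcroft Corridor 103,890.43; East Overpass 145,188.86; West Annex 28,429.43.
After rounding ($10): Riverside Pavilion $83,770; Summit Terminal $162,070; Lakeview Plaza $159,570; Ashcroft Corridor $103,890; East Overpass $145,190; West Annex $28,430. Sum = $682,920.
Difference $682,910 − $682,920 = −$10 applied to largest allocation (Summit Terminal): Summit Terminal becomes $162,060.

Riverside Pavilion: $83,770; Summit Terminal: $162,060; Lakeview Plaza: $159,570; Ashcroft Corridor: $103,890; East Overpass: $145,190; West Annex: $28,430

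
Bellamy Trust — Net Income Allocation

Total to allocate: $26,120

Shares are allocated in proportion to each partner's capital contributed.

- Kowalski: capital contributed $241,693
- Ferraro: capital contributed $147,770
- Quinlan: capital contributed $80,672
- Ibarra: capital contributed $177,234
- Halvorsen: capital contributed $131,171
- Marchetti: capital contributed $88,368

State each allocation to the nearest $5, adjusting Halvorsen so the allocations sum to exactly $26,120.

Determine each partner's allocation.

Combined capital contributed = 866,908.
Pro-rata amounts: Kowalski 241,693/866,908 × $26,120 = 7,282.23; Ferraro 147,770/866,908 × $26,120 = 4,452.32; Quinlan 80,672/866,908 × $26,120 = 2,430.65; Ibarra 177,234/866,908 × $26,120 = 5,340.07; Halvorsen 131,171/866,908 × $26,120 = 3,952.19; Marchetti 88,368/866,908 × $26,120 = 2,662.53.
After rounding ($5): Kowalski $7,280; Ferraro $4,450; Quinlan $2,430; Ibarra $5,340; Halvorsen $3,950; Marchetti $2,665. Sum = $26,115.
Difference $26,120 − $26,115 = +$5 applied to Halvorsen: Halvorsen becomes $3,955.

Kowalski: $7,280 | Ferraro: $4,450 | Quinlan: $2,430 | Ibarra: $5,340 | Halvorsen: $3,955 | Marchetti: $2,665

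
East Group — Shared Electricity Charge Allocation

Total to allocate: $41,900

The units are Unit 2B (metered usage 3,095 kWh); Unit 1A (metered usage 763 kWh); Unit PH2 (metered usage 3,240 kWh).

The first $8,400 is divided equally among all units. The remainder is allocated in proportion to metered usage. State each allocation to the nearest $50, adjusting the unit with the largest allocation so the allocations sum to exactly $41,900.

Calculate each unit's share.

$8,400 shared equally gives $2,800 per unit.
Remainder $33,500 by metered usage (total 7,098): Unit 2B 14,607.28 → $14,600; Unit 1A 3,601.08 → $3,600; Unit PH2 15,291.63 → $15,300.
Totals: Unit 2B $2,800 + $14,600 = $17,400; Unit 1A $2,800 + $3,600 = $6,400; Unit PH2 $2,800 + $15,300 = $18,100.

Unit 2B: $17,400 | Unit 1A: $6,400 | Unit PH2: $18,100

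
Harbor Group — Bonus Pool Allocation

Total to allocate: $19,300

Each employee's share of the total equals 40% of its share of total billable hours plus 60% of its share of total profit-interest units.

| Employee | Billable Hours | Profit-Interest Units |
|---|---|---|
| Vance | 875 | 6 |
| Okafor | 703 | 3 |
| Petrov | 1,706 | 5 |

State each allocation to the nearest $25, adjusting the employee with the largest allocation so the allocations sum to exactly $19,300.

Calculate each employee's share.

Billable hours total 3,284; profit-interest units total 14.
Blended shares (40% billable hours + 60% profit-interest units): Vance 0.3637; Okafor 0.2142; Petrov 0.4221.
Proportional shares: Vance 7,019.80; Okafor 4,134.04; Petrov 8,146.16.
After rounding ($25): Vance $7,025; Okafor $4,125; Petrov $8,150. Sum = $19,300.
Rounded total matches; no reconciliation needed.

Vance: $7,025; Okafor: $4,125; Petrov: $8,150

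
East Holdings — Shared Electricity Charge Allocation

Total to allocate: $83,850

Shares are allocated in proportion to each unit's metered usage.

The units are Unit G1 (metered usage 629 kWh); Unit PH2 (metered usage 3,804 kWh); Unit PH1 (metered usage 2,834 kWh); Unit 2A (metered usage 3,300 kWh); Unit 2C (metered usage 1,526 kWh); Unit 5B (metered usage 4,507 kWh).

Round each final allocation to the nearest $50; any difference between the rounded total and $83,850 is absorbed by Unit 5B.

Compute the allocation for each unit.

Unit G1: $3,200 · Unit PH2: $19,200 · Unit PH1: $14,300 · Unit 2A: $16,650 · Unit 2C: $7,700 · Unit 5B: $22,800

Combined metered usage = 16,600.
Unrounded shares: Unit G1 629/16,600 × $83,850 = 3,177.21; Unit PH2 3,804/16,600 × $83,850 = 19,214.78; Unit PH1 2,834/16,600 × $83,850 = 14,315.11; Unit 2A 3,300/16,600 × $83,850 = 16,668.98; Unit 2C 1,526/16,600 × $83,850 = 7,708.14; Unit 5B 4,507/16,600 × $83,850 = 22,765.78.
Rounded to nearest $50: Unit G1 $3,200; Unit PH2 $19,200; Unit PH1 $14,300; Unit 2A $16,650; Unit 2C $7,700; Unit 5B $22,750. Sum = $83,800.
Difference $83,850 − $83,800 = +$50 applied to Unit 5B: Unit 5B becomes $22,800.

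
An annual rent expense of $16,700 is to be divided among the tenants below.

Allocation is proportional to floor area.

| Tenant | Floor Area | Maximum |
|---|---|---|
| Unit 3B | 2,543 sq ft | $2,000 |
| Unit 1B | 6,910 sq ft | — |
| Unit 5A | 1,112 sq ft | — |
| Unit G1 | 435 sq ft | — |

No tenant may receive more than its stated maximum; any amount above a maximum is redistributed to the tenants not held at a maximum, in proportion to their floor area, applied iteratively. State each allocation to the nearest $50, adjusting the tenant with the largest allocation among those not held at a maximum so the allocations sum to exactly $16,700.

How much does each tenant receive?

Combined floor area = 11,000.
Proportional shares (ignoring caps): Unit 3B 3,860.74; Unit 1B 10,490.64; Unit 5A 1,688.22; Unit G1 660.41.
Held at cap: Unit 3B ($2,000); residual $14,700 reallocated over remaining floor area 8,457.
Redistributed shares: Unit 1B 12,011.00 → $12,000; Unit 5A 1,932.88 → $1,950; Unit G1 756.12 → $750.

Unit 3B: $2,000 | Unit 1B: $12,000 | Unit 5A: $1,950 | Unit G1: $750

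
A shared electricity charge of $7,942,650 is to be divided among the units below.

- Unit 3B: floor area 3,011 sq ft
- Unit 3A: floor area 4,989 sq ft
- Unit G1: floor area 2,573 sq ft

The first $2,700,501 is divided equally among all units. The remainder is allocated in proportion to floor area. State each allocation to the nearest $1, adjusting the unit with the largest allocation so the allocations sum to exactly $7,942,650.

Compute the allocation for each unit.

Unit 3B: $2,393,037 · Unit 3A: $3,373,739 · Unit G1: $2,175,874

First tranche $2,700,501 split equally: $900,167 each.
Remainder $5,242,149 by floor area (total 10,573): Unit 3B 1,492,869.63 → $1,492,870; Unit 3A 2,473,572.44 → $2,473,572; Unit G1 1,275,706.93 → $1,275,707.
Totals: Unit 3B $900,167 + $1,492,870 = $2,393,037; Unit 3A $900,167 + $2,473,572 = $3,373,739; Unit G1 $900,167 + $1,275,707 = $2,175,874.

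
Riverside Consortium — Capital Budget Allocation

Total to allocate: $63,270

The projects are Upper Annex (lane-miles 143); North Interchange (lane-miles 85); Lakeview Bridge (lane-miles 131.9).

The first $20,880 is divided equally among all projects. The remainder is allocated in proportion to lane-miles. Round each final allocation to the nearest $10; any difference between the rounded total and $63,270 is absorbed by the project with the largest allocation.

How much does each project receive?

Equal tier: $20,880 ÷ 3 = $6,960 apiece.
Remainder $42,390 by lane-miles (total 359.9): Upper Annex 16,842.93 → $16,840; North Interchange 10,011.53 → $10,010; Lakeview Bridge 15,535.54 → $15,540.
Totals: Upper Annex $6,960 + $16,840 = $23,800; North Interchange $6,960 + $10,010 = $16,970; Lakeview Bridge $6,960 + $15,540 = $22,500.

Upper Annex: $23,800 · North Interchange: $16,970 · Lakeview Bridge: $22,500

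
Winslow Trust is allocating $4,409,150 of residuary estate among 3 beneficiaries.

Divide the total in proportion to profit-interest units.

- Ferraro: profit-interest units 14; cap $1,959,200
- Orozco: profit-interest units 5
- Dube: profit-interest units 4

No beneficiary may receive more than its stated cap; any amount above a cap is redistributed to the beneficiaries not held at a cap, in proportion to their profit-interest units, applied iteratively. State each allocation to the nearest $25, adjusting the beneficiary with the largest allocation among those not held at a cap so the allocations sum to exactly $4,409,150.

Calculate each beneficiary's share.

Profit-interest units total: 23.
Proportional shares (ignoring caps): Ferraro 2,683,830.43; Orozco 958,510.87; Dube 766,808.70.
Cap binds for Ferraro ($1,959,200); residual $2,449,950 reallocated over remaining profit-interest units 9.
Redistributed shares: Orozco 1,361,083.33 → $1,361,075; Dube 1,088,866.67 → $1,088,875.

Ferraro: $1,959,200 | Orozco: $1,361,075 | Dube: $1,088,875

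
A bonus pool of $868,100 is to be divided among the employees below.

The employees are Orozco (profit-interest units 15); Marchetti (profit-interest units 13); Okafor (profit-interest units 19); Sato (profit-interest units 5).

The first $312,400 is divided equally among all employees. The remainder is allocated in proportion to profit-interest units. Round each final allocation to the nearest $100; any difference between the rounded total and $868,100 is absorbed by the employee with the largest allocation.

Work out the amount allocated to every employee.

Orozco: $238,400 · Marchetti: $217,000 · Okafor: $281,200 · Sato: $131,500

Equal tier: $312,400 ÷ 4 = $78,100 apiece.
Remainder $555,700 by profit-interest units (total 52): Orozco 160,298.08 → $160,300; Marchetti 138,925.00 → $138,900; Okafor 203,044.23 → $203,000; Sato 53,432.69 → $53,400.
Rounding difference +$100 on remainder applied to Okafor.
Totals: Orozco $78,100 + $160,300 = $238,400; Marchetti $78,100 + $138,900 = $217,000; Okafor $78,100 + $203,100 = $281,200; Sato $78,100 + $53,400 = $131,500.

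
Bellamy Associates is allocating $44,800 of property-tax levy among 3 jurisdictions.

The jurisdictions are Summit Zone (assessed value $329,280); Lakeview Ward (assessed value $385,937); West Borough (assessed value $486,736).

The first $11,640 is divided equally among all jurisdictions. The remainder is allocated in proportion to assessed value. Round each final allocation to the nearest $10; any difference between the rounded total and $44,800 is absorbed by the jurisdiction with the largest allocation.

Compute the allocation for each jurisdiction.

Equal tier: $11,640 ÷ 3 = $3,880 apiece.
Remainder $33,160 by assessed value (total 1,201,953): Summit Zone 9,084.32 → $9,080; Lakeview Ward 10,647.40 → $10,650; West Borough 13,428.28 → $13,430.
Totals: Summit Zone $3,880 + $9,080 = $12,960; Lakeview Ward $3,880 + $10,650 = $14,530; West Borough $3,880 + $13,430 = $17,310.

Summit Zone: $12,960; Lakeview Ward: $14,530; West Borough: $17,310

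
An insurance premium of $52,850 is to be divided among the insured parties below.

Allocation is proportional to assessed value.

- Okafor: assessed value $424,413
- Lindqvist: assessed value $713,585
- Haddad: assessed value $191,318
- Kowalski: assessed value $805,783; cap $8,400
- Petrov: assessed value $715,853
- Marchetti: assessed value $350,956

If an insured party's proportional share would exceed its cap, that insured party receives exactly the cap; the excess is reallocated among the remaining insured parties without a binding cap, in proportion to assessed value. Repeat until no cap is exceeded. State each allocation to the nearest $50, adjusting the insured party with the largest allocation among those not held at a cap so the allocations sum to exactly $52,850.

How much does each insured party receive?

Total assessed value = 3,201,908.
Proportional shares (ignoring caps): Okafor 7,005.27; Lindqvist 11,778.28; Haddad 3,157.85; Kowalski 13,300.08; Petrov 11,815.71; Marchetti 5,792.80.
Cap binds for Kowalski ($8,400); balance $44,450 reallocated over remaining assessed value 2,396,125.
Shares after redistribution: Okafor 7,873.19 → $7,850; Lindqvist 13,237.56 → $13,250; Haddad 3,549.10 → $3,550; Petrov 13,279.64 → $13,300; Marchetti 6,510.51 → $6,500.

Okafor: $7,850 | Lindqvist: $13,250 | Haddad: $3,550 | Kowalski: $8,400 | Petrov: $13,300 | Marchetti: $6,500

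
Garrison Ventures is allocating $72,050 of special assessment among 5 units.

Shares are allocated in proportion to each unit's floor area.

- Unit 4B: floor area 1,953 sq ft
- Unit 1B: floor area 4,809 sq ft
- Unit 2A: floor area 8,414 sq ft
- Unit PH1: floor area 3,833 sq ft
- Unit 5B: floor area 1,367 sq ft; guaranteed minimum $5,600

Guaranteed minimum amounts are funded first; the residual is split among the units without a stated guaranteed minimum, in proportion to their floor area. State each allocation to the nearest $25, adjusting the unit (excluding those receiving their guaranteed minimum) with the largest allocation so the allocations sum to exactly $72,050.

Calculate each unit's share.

Unit 4B: $6,825; Unit 1B: $16,800; Unit 2A: $29,425; Unit PH1: $13,400; Unit 5B: $5,600

Fund the minimums — Unit 5B $5,600. Residual $66,450.
Residual split over remaining floor area 19,009: Unit 4B 6,827.13 → $6,825; Unit 1B 16,810.88 → $16,800; Unit 2A 29,412.93 → $29,425; Unit PH1 13,399.07 → $13,400.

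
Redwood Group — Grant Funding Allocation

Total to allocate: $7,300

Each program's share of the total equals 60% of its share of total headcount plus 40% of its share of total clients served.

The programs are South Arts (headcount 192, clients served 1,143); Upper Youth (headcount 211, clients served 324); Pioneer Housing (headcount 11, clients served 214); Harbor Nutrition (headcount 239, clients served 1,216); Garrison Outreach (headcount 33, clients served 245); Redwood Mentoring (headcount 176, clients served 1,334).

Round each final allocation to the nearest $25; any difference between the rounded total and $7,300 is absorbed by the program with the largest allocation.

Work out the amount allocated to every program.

South Arts: $1,725; Upper Youth: $1,275; Pioneer Housing: $200; Harbor Nutrition: $2,000; Garrison Outreach: $325; Redwood Mentoring: $1,775

Totals — headcount 862, clients served 4,476.
Blended shares (60% headcount + 40% clients served): South Arts 0.2358; Upper Youth 0.1758; Pioneer Housing 0.0268; Harbor Nutrition 0.2750; Garrison Outreach 0.0449; Redwood Mentoring 0.2417.
Proportional shares: South Arts 1,721.25; Upper Youth 1,283.50; Pioneer Housing 195.50; Harbor Nutrition 2,007.69; Garrison Outreach 327.51; Redwood Mentoring 1,764.55.
After rounding ($25): South Arts $1,725; Upper Youth $1,275; Pioneer Housing $200; Harbor Nutrition $2,000; Garrison Outreach $325; Redwood Mentoring $1,775. Sum = $7,300.
No rounding difference to absorb.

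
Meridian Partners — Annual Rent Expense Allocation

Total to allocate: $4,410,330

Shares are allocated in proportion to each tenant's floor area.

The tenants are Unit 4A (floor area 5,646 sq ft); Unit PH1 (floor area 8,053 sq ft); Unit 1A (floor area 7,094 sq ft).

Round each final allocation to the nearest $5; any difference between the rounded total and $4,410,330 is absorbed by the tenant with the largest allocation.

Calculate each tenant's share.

Unit 4A: $1,197,555 · Unit PH1: $1,708,090 · Unit 1A: $1,504,685

Sum of floor area: 20,793.
Pro-rata amounts: Unit 4A 5,646/20,793 × $4,410,330 = 1,197,553.18; Unit PH1 8,053/20,793 × $4,410,330 = 1,708,093.47; Unit 1A 7,094/20,793 × $4,410,330 = 1,504,683.36.
At nearest $5: Unit 4A $1,197,555; Unit PH1 $1,708,095; Unit 1A $1,504,685. Sum = $4,410,335.
Difference $4,410,330 − $4,410,335 = −$5 applied to largest allocation (Unit PH1): Unit PH1 becomes $1,708,090.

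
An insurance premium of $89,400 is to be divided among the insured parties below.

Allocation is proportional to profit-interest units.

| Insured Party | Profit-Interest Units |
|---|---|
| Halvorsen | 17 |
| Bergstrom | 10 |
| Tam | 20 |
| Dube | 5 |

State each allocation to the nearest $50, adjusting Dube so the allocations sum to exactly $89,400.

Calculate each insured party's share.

Halvorsen: $29,250; Bergstrom: $17,200; Tam: $34,400; Dube: $8,550

Combined profit-interest units = 52.
Raw shares: Halvorsen 17/52 × $89,400 = 29,226.92; Bergstrom 10/52 × $89,400 = 17,192.31; Tam 20/52 × $89,400 = 34,384.62; Dube 5/52 × $89,400 = 8,596.15.
After rounding ($50): Halvorsen $29,250; Bergstrom $17,200; Tam $34,400; Dube $8,600. Sum = $89,450.
Difference $89,400 − $89,450 = −$50 applied to Dube: Dube becomes $8,550.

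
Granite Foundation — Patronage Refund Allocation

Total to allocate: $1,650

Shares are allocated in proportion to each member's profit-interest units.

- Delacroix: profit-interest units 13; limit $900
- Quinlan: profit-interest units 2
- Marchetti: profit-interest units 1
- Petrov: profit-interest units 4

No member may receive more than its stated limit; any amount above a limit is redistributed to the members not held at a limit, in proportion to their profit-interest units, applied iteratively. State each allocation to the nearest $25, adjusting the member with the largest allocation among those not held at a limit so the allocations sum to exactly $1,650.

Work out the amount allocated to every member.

Sum of profit-interest units: 20.
Pro-rata shares before constraints: Delacroix 1,072.50; Quinlan 165.00; Marchetti 82.50; Petrov 330.00.
Cap binds for Delacroix ($900); remaining pool $750 reallocated over remaining profit-interest units 7.
Remaining shares: Quinlan 214.29 → $225; Marchetti 107.14 → $100; Petrov 428.57 → $425.

Delacroix: $900 | Quinlan: $225 | Marchetti: $100 | Petrov: $425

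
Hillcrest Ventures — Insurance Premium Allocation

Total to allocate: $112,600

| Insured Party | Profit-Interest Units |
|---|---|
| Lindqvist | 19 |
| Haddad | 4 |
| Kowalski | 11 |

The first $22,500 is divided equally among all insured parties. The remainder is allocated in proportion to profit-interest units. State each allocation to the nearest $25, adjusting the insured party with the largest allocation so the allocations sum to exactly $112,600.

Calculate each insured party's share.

Lindqvist: $57,850; Haddad: $18,100; Kowalski: $36,650

First tranche $22,500 split equally: $7,500 each.
Remainder $90,100 by profit-interest units (total 34): Lindqvist 50,350.00 → $50,350; Haddad 10,600.00 → $10,600; Kowalski 29,150.00 → $29,150.
Totals: Lindqvist $7,500 + $50,350 = $57,850; Haddad $7,500 + $10,600 = $18,100; Kowalski $7,500 + $29,150 = $36,650.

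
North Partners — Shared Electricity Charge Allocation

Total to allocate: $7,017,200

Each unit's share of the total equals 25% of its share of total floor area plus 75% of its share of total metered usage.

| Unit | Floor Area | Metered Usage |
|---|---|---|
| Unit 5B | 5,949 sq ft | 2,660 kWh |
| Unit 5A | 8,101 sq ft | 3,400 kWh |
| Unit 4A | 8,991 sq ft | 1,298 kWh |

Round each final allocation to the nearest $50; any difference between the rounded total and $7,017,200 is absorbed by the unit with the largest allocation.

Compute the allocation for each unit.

Unit 5B: $2,355,550 · Unit 5A: $3,048,700 · Unit 4A: $1,612,950

Floor area total 23,041; metered usage total 7,358.
Combined weights (25% floor area + 75% metered usage): Unit 5B 0.3357; Unit 5A 0.4345; Unit 4A 0.2299.
Proportional shares: Unit 5B 2,355,543.80; Unit 5A 3,048,687.28; Unit 4A 1,612,968.92.
After rounding ($50): Unit 5B $2,355,550; Unit 5A $3,048,700; Unit 4A $1,612,950. Sum = $7,017,200.
Rounded total matches; no reconciliation needed.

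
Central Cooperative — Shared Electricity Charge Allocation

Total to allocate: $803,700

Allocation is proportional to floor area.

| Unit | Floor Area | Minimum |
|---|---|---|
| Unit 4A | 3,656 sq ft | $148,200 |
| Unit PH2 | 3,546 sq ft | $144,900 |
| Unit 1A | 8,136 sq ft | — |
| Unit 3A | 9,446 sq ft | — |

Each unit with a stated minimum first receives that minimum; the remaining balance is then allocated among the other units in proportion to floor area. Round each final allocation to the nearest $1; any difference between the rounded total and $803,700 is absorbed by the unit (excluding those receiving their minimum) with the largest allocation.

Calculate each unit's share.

Minimums first: Unit 4A $148,200; Unit PH2 $144,900. Remaining pool $510,600.
Remaining pool split over remaining floor area 17,582: Unit 1A 236,278.10 → $236,278; Unit 3A 274,321.90 → $274,322.

Unit 4A: $148,200 | Unit PH2: $144,900 | Unit 1A: $236,278 | Unit 3A: $274,322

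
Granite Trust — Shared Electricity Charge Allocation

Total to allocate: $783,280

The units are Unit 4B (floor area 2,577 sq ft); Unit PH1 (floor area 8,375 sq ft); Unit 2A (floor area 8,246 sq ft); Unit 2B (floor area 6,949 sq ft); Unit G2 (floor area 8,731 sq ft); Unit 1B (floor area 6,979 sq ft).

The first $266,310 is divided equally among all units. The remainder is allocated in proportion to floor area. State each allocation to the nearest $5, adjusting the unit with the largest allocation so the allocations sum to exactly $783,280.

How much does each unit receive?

First tranche $266,310 split equally: $44,385 each.
Remainder $516,970 by floor area (total 41,857): Unit 4B 31,828.17 → $31,830; Unit PH1 103,438.46 → $103,440; Unit 2A 101,845.20 → $101,845; Unit 2B 85,826.13 → $85,825; Unit G2 107,835.37 → $107,835; Unit 1B 86,196.66 → $86,195.
Totals: Unit 4B $44,385 + $31,830 = $76,215; Unit PH1 $44,385 + $103,440 = $147,825; Unit 2A $44,385 + $101,845 = $146,230; Unit 2B $44,385 + $85,825 = $130,210; Unit G2 $44,385 + $107,835 = $152,220; Unit 1B $44,385 + $86,195 = $130,580.

Unit 4B: $76,215 | Unit PH1: $147,825 | Unit 2A: $146,230 | Unit 2B: $130,210 | Unit G2: $152,220 | Unit 1B: $130,580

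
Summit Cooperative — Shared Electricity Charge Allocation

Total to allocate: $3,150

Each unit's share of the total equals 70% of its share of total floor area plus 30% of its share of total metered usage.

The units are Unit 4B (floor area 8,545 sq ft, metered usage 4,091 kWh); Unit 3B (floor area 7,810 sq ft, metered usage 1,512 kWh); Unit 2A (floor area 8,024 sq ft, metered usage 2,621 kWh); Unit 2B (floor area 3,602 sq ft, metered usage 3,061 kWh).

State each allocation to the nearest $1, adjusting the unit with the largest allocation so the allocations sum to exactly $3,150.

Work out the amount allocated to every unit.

Unit 4B: $1,016 | Unit 3B: $742 | Unit 2A: $852 | Unit 2B: $540

Floor area total 27,981; metered usage total 11,285.
Blended shares (70% floor area + 30% metered usage): Unit 4B 0.3225; Unit 3B 0.2356; Unit 2A 0.2704; Unit 2B 0.1715.
Pro-rata amounts: Unit 4B 1,015.95; Unit 3B 742.07; Unit 2A 851.80; Unit 2B 540.18.
At nearest $1: Unit 4B $1,016; Unit 3B $742; Unit 2A $852; Unit 2B $540. Sum = $3,150.
Sum already equals the total — no adjustment.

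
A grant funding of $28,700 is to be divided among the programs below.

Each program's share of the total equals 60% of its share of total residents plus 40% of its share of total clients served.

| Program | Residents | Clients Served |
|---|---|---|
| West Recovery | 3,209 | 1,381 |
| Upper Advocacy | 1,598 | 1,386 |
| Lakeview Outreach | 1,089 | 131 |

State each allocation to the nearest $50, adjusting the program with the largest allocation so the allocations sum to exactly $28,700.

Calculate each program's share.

West Recovery: $14,850 | Upper Advocacy: $10,150 | Lakeview Outreach: $3,700

Totals — residents 5,896, clients served 2,898.
Composite weights (60% residents + 40% clients served): West Recovery 0.5172; Upper Advocacy 0.3539; Lakeview Outreach 0.1289.
Unrounded shares: West Recovery 14,842.91; Upper Advocacy 10,157.59; Lakeview Outreach 3,699.50.
Rounded to nearest $50: West Recovery $14,850; Upper Advocacy $10,150; Lakeview Outreach $3,700. Sum = $28,700.
Rounded total matches; no reconciliation needed.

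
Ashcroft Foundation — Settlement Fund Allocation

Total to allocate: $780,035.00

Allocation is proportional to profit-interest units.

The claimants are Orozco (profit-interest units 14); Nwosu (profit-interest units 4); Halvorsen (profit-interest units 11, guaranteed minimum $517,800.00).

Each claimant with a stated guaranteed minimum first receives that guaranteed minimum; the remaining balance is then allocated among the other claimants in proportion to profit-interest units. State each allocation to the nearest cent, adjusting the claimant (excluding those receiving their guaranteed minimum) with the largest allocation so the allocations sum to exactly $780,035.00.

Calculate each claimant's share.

Fund the minimums — Halvorsen $517,800.00. Remaining pool $262,235.00.
Remaining pool split over remaining profit-interest units 18: Orozco 203,960.5556 → $203,960.56; Nwosu 58,274.4444 → $58,274.44.

Orozco: $203,960.56 | Nwosu: $58,274.44 | Halvorsen: $517,800.00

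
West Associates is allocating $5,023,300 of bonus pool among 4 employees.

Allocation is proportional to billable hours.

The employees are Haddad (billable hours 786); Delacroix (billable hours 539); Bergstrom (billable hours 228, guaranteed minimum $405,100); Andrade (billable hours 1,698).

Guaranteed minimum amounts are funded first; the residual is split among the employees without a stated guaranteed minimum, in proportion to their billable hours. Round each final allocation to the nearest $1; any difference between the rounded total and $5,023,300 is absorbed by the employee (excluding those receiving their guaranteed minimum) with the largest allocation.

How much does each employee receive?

Haddad: $1,200,763 | Delacroix: $823,424 | Bergstrom: $405,100 | Andrade: $2,594,013

Fund the minimums — Bergstrom $405,100. Balance $4,618,200.
Balance split over remaining billable hours 3,023: Haddad 1,200,762.55 → $1,200,763; Delacroix 823,423.69 → $823,424; Andrade 2,594,013.76 → $2,594,014.
Rounding difference −$1 applied to Andrade → $2,594,013.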